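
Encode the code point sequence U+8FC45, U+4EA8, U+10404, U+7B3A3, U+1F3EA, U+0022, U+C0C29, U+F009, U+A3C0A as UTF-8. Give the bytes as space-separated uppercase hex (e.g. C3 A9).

U+8FC45: 4-byte form → F2 8F B1 85.
U+4EA8: 3-byte form → E4 BA A8.
U+10404: 4-byte form → F0 90 90 84.
U+7B3A3: 4-byte form → F1 BB 8E A3.
U+1F3EA: 4-byte form → F0 9F 8F AA.
U+0022: 1-byte form → 22.
U+C0C29: 4-byte form → F3 80 B0 A9.
U+F009: 3-byte form → EF 80 89.
U+A3C0A: 4-byte form → F2 A3 B0 8A.
Concatenated (31 bytes): F2 8F B1 85 E4 BA A8 F0 90 90 84 F1 BB 8E A3 F0 9F 8F AA 22 F3 80 B0 A9 EF 80 89 F2 A3 B0 8A.

F2 8F B1 85 E4 BA A8 F0 90 90 84 F1 BB 8E A3 F0 9F 8F AA 22 F3 80 B0 A9 EF 80 89 F2 A3 B0 8A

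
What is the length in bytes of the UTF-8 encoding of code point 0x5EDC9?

4

U+5EDC9 = 0x5EDC9. UTF-8 uses 1 byte below 0x80, 2 below 0x800, 3 below 0x10000, 4 up to 0x10FFFF. 0x5EDC9 is in U+10000–U+10FFFF → 4 bytes.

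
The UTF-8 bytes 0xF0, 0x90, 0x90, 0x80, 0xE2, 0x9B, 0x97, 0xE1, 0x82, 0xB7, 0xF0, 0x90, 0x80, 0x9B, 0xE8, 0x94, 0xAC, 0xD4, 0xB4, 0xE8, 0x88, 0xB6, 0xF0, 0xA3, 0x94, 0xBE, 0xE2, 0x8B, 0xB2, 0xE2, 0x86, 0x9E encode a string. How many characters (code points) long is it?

Byte at offset 0: 0xF0 = 11110000 → 4-byte char (#1). Advance 4.
Byte at offset 4: 0xE2 = 11100010 → 3-byte char (#2). Advance 3.
Byte at offset 7: 0xE1 = 11100001 → 3-byte char (#3). Advance 3.
Byte at offset 10: 0xF0 = 11110000 → 4-byte char (#4). Advance 4.
Byte at offset 14: 0xE8 = 11101000 → 3-byte char (#5). Advance 3.
Byte at offset 17: 0xD4 = 11010100 → 2-byte char (#6). Advance 2.
Byte at offset 19: 0xE8 = 11101000 → 3-byte char (#7). Advance 3.
Byte at offset 22: 0xF0 = 11110000 → 4-byte char (#8). Advance 4.
Byte at offset 26: 0xE2 = 11100010 → 3-byte char (#9). Advance 3.
Byte at offset 29: 0xE2 = 11100010 → 3-byte char (#10). Advance 3.
Reached end at offset 32 after 10 code points.

10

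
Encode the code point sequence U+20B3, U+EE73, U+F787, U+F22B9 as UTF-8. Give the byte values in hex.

E2 82 B3 EE B9 B3 EF 9E 87 F3 B2 8A B9

U+20B3: 3-byte form → E2 82 B3.
U+EE73: 3-byte form → EE B9 B3.
U+F787: 3-byte form → EF 9E 87.
U+F22B9: 4-byte form → F3 B2 8A B9.
Concatenated (13 bytes): E2 82 B3 EE B9 B3 EF 9E 87 F3 B2 8A B9.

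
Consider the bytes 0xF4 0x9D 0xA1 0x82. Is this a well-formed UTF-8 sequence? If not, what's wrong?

invalid (encodes a value above U+10FFFF)

Leading byte 0xF4 = 11110100 → 4-byte form.
Payload = 0x11D842, which exceeds U+10FFFF, the maximum Unicode code point. (Leading bytes F5–FF, or F4 followed by ≥ 0x90, are invalid.)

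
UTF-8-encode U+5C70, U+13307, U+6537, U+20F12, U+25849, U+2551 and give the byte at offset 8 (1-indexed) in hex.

1-indexed offset 8 is 0-indexed offset 7.
U+5C70 → 3-byte form E5 B1 B0 at offsets 0–2.
U+13307 → 4-byte form F0 93 8C 87 at offsets 3–6.
U+6537 → 3-byte form E6 94 B7 at offsets 7–9.
Offset 7 falls in char 3's range; it's byte 1 of E6 94 B7 = 0xE6.

0xE6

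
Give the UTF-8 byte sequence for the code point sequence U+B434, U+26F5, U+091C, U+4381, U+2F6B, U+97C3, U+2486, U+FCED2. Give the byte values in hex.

U+B434: 3-byte form → EB 90 B4.
U+26F5: 3-byte form → E2 9B B5.
U+091C: 3-byte form → E0 A4 9C.
U+4381: 3-byte form → E4 8E 81.
U+2F6B: 3-byte form → E2 BD AB.
U+97C3: 3-byte form → E9 9F 83.
U+2486: 3-byte form → E2 92 86.
U+FCED2: 4-byte form → F3 BC BB 92.
Concatenated (25 bytes): EB 90 B4 E2 9B B5 E0 A4 9C E4 8E 81 E2 BD AB E9 9F 83 E2 92 86 F3 BC BB 92.

EB 90 B4 E2 9B B5 E0 A4 9C E4 8E 81 E2 BD AB E9 9F 83 E2 92 86 F3 BC BB 92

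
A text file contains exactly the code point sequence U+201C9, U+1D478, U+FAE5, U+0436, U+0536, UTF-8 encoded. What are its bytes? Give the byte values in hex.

U+201C9: 4-byte form → F0 A0 87 89.
U+1D478: 4-byte form → F0 9D 91 B8.
U+FAE5: 3-byte form → EF AB A5.
U+0436: 2-byte form → D0 B6.
U+0536: 2-byte form → D4 B6.
Concatenated (15 bytes): F0 A0 87 89 F0 9D 91 B8 EF AB A5 D0 B6 D4 B6.

F0 A0 87 89 F0 9D 91 B8 EF AB A5 D0 B6 D4 B6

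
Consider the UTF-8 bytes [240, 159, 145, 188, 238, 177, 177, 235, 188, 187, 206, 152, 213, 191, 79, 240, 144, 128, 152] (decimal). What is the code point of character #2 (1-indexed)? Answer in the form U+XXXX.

U+EC71

Offset 0: leading byte 0xF0 = 11110000 → 4-byte char #1 = F0 9F 91 BC.
Offset 4: leading byte 0xEE = 11101110 → 3-byte char #2 = EE B1 B1.
Leading byte 0xEE = 11101110 matches 1110xxxx → 3-byte sequence.
Byte 1: 0xEE = 11101110, payload 1110 (4 bits).
Byte 2: 0xB1 = 10110001 (10xxxxxx ✓), payload 110001.
Byte 3: 0xB1 = 10110001 (10xxxxxx ✓), payload 110001.
Concatenate: 1110110001110001 = 0xEC71 (16 bits → U+EC71).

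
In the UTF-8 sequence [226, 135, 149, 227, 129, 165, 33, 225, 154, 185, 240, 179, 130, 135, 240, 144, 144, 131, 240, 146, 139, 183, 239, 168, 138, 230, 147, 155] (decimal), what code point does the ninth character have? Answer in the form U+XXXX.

Offset 0: leading byte 0xE2 = 11100010 → 3-byte char #1 = E2 87 95.
Offset 3: leading byte 0xE3 = 11100011 → 3-byte char #2 = E3 81 A5.
Offset 6: leading byte 0x21 = 00100001 → 1-byte char #3 = 21.
Offset 7: leading byte 0xE1 = 11100001 → 3-byte char #4 = E1 9A B9.
Offset 10: leading byte 0xF0 = 11110000 → 4-byte char #5 = F0 B3 82 87.
Offset 14: leading byte 0xF0 = 11110000 → 4-byte char #6 = F0 90 90 83.
Offset 18: leading byte 0xF0 = 11110000 → 4-byte char #7 = F0 92 8B B7.
Offset 22: leading byte 0xEF = 11101111 → 3-byte char #8 = EF A8 8A.
Offset 25: leading byte 0xE6 = 11100110 → 3-byte char #9 = E6 93 9B.
Leading byte 0xE6 = 11100110 matches 1110xxxx → 3-byte sequence.
Byte 1: 0xE6 = 11100110, payload 0110 (4 bits).
Byte 2: 0x93 = 10010011 (10xxxxxx ✓), payload 010011.
Byte 3: 0x9B = 10011011 (10xxxxxx ✓), payload 011011.
Concatenate: 0110010011011011 = 0x64DB (16 bits → U+64DB).

U+64DB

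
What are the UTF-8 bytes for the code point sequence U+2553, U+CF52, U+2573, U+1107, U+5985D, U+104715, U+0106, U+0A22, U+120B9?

E2 95 93 EC BD 92 E2 95 B3 E1 84 87 F1 99 A1 9D F4 84 9C 95 C4 86 E0 A8 A2 F0 92 82 B9

U+2553: 3-byte form → E2 95 93.
U+CF52: 3-byte form → EC BD 92.
U+2573: 3-byte form → E2 95 B3.
U+1107: 3-byte form → E1 84 87.
U+5985D: 4-byte form → F1 99 A1 9D.
U+104715: 4-byte form → F4 84 9C 95.
U+0106: 2-byte form → C4 86.
U+0A22: 3-byte form → E0 A8 A2.
U+120B9: 4-byte form → F0 92 82 B9.
Concatenated (29 bytes): E2 95 93 EC BD 92 E2 95 B3 E1 84 87 F1 99 A1 9D F4 84 9C 95 C4 86 E0 A8 A2 F0 92 82 B9.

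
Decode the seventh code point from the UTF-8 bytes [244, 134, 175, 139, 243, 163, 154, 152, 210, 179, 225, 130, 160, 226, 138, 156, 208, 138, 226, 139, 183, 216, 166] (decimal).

Offset 0: leading byte 0xF4 = 11110100 → 4-byte char #1 = F4 86 AF 8B.
Offset 4: leading byte 0xF3 = 11110011 → 4-byte char #2 = F3 A3 9A 98.
Offset 8: leading byte 0xD2 = 11010010 → 2-byte char #3 = D2 B3.
Offset 10: leading byte 0xE1 = 11100001 → 3-byte char #4 = E1 82 A0.
Offset 13: leading byte 0xE2 = 11100010 → 3-byte char #5 = E2 8A 9C.
Offset 16: leading byte 0xD0 = 11010000 → 2-byte char #6 = D0 8A.
Offset 18: leading byte 0xE2 = 11100010 → 3-byte char #7 = E2 8B B7.
Leading byte 0xE2 = 11100010 matches 1110xxxx → 3-byte sequence.
Byte 1: 0xE2 = 11100010, payload 0010 (4 bits).
Byte 2: 0x8B = 10001011 (10xxxxxx ✓), payload 001011.
Byte 3: 0xB7 = 10110111 (10xxxxxx ✓), payload 110111.
Concatenate: 0010001011110111 = 0x22F7 (16 bits → U+22F7).

U+22F7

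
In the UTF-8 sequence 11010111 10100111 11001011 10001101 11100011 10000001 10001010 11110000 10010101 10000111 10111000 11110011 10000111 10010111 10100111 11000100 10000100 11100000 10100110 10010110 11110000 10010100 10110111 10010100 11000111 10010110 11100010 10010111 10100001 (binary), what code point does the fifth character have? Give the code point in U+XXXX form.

U+C75E7

Offset 0: leading byte 0xD7 = 11010111 → 2-byte char #1 = D7 A7.
Offset 2: leading byte 0xCB = 11001011 → 2-byte char #2 = CB 8D.
Offset 4: leading byte 0xE3 = 11100011 → 3-byte char #3 = E3 81 8A.
Offset 7: leading byte 0xF0 = 11110000 → 4-byte char #4 = F0 95 87 B8.
Offset 11: leading byte 0xF3 = 11110011 → 4-byte char #5 = F3 87 97 A7.
Leading byte 0xF3 = 11110011 matches 11110xxx → 4-byte sequence.
Byte 1: 0xF3 = 11110011, payload 011 (3 bits).
Byte 2: 0x87 = 10000111 (10xxxxxx ✓), payload 000111.
Byte 3: 0x97 = 10010111 (10xxxxxx ✓), payload 010111.
Byte 4: 0xA7 = 10100111 (10xxxxxx ✓), payload 100111.
Concatenate: 011000111010111100111 = 0xC75E7 (21 bits → U+C75E7).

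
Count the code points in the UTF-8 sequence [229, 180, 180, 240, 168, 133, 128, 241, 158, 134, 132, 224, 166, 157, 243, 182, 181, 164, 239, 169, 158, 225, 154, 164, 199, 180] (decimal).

8

Byte at offset 0: 0xE5 = 11100101 → 3-byte char (#1). Advance 3.
Byte at offset 3: 0xF0 = 11110000 → 4-byte char (#2). Advance 4.
Byte at offset 7: 0xF1 = 11110001 → 4-byte char (#3). Advance 4.
Byte at offset 11: 0xE0 = 11100000 → 3-byte char (#4). Advance 3.
Byte at offset 14: 0xF3 = 11110011 → 4-byte char (#5). Advance 4.
Byte at offset 18: 0xEF = 11101111 → 3-byte char (#6). Advance 3.
Byte at offset 21: 0xE1 = 11100001 → 3-byte char (#7). Advance 3.
Byte at offset 24: 0xC7 = 11000111 → 2-byte char (#8). Advance 2.
Reached end at offset 26 after 8 code points.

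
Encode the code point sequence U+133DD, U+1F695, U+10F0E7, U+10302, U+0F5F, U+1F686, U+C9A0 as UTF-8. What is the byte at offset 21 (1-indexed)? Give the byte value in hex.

0x9F

1-indexed offset 21 is 0-indexed offset 20.
U+133DD → 4-byte form F0 93 8F 9D at offsets 0–3.
U+1F695 → 4-byte form F0 9F 9A 95 at offsets 4–7.
U+10F0E7 → 4-byte form F4 8F 83 A7 at offsets 8–11.
U+10302 → 4-byte form F0 90 8C 82 at offsets 12–15.
U+0F5F → 3-byte form E0 BD 9F at offsets 16–18.
U+1F686 → 4-byte form F0 9F 9A 86 at offsets 19–22.
Offset 20 falls in char 6's range; it's byte 2 of F0 9F 9A 86 = 0x9F.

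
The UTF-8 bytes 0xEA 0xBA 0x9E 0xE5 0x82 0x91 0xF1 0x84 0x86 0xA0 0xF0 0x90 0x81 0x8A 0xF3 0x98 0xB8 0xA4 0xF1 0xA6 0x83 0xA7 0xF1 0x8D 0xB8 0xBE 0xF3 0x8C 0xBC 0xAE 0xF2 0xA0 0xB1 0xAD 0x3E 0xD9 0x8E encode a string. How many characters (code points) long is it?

Byte at offset 0: 0xEA = 11101010 → 3-byte char (#1). Advance 3.
Byte at offset 3: 0xE5 = 11100101 → 3-byte char (#2). Advance 3.
Byte at offset 6: 0xF1 = 11110001 → 4-byte char (#3). Advance 4.
Byte at offset 10: 0xF0 = 11110000 → 4-byte char (#4). Advance 4.
Byte at offset 14: 0xF3 = 11110011 → 4-byte char (#5). Advance 4.
Byte at offset 18: 0xF1 = 11110001 → 4-byte char (#6). Advance 4.
Byte at offset 22: 0xF1 = 11110001 → 4-byte char (#7). Advance 4.
Byte at offset 26: 0xF3 = 11110011 → 4-byte char (#8). Advance 4.
Byte at offset 30: 0xF2 = 11110010 → 4-byte char (#9). Advance 4.
Byte at offset 34: 0x3E = 00111110 → 1-byte char (#10). Advance 1.
Byte at offset 35: 0xD9 = 11011001 → 2-byte char (#11). Advance 2.
Reached end at offset 37 after 11 code points.

11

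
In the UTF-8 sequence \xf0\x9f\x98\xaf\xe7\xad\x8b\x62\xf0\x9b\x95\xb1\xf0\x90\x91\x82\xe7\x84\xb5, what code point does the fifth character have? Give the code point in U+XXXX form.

Offset 0: leading byte 0xF0 = 11110000 → 4-byte char #1 = F0 9F 98 AF.
Offset 4: leading byte 0xE7 = 11100111 → 3-byte char #2 = E7 AD 8B.
Offset 7: leading byte 0x62 = 01100010 → 1-byte char #3 = 62.
Offset 8: leading byte 0xF0 = 11110000 → 4-byte char #4 = F0 9B 95 B1.
Offset 12: leading byte 0xF0 = 11110000 → 4-byte char #5 = F0 90 91 82.
Leading byte 0xF0 = 11110000 matches 11110xxx → 4-byte sequence.
Byte 1: 0xF0 = 11110000, payload 000 (3 bits).
Byte 2: 0x90 = 10010000 (10xxxxxx ✓), payload 010000.
Byte 3: 0x91 = 10010001 (10xxxxxx ✓), payload 010001.
Byte 4: 0x82 = 10000010 (10xxxxxx ✓), payload 000010.
Concatenate: 000010000010001000010 = 0x10442 (21 bits → U+10442).

U+10442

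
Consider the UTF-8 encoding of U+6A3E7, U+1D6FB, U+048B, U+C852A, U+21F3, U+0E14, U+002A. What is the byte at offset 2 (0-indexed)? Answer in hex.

U+6A3E7 → 4-byte form F1 AA 8F A7 at offsets 0–3.
Offset 2 falls in char 1's range; it's byte 3 of F1 AA 8F A7 = 0x8F.

0x8F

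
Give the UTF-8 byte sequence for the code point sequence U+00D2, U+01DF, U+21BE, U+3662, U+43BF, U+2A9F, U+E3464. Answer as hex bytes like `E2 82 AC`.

C3 92 C7 9F E2 86 BE E3 99 A2 E4 8E BF E2 AA 9F F3 A3 91 A4

U+00D2: 2-byte form → C3 92.
U+01DF: 2-byte form → C7 9F.
U+21BE: 3-byte form → E2 86 BE.
U+3662: 3-byte form → E3 99 A2.
U+43BF: 3-byte form → E4 8E BF.
U+2A9F: 3-byte form → E2 AA 9F.
U+E3464: 4-byte form → F3 A3 91 A4.
Concatenated (20 bytes): C3 92 C7 9F E2 86 BE E3 99 A2 E4 8E BF E2 AA 9F F3 A3 91 A4.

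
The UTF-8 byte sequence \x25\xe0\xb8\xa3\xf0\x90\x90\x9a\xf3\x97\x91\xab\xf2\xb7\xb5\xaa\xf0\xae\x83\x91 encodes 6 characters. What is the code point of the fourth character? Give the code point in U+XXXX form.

Offset 0: leading byte 0x25 = 00100101 → 1-byte char #1 = 25.
Offset 1: leading byte 0xE0 = 11100000 → 3-byte char #2 = E0 B8 A3.
Offset 4: leading byte 0xF0 = 11110000 → 4-byte char #3 = F0 90 90 9A.
Offset 8: leading byte 0xF3 = 11110011 → 4-byte char #4 = F3 97 91 AB.
Leading byte 0xF3 = 11110011 matches 11110xxx → 4-byte sequence.
Byte 1: 0xF3 = 11110011, payload 011 (3 bits).
Byte 2: 0x97 = 10010111 (10xxxxxx ✓), payload 010111.
Byte 3: 0x91 = 10010001 (10xxxxxx ✓), payload 010001.
Byte 4: 0xAB = 10101011 (10xxxxxx ✓), payload 101011.
Concatenate: 011010111010001101011 = 0xD746B (21 bits → U+D746B).

U+D746B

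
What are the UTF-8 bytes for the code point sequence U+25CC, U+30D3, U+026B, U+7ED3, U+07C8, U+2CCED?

U+25CC: 3-byte form → E2 97 8C.
U+30D3: 3-byte form → E3 83 93.
U+026B: 2-byte form → C9 AB.
U+7ED3: 3-byte form → E7 BB 93.
U+07C8: 2-byte form → DF 88.
U+2CCED: 4-byte form → F0 AC B3 AD.
Concatenated (17 bytes): E2 97 8C E3 83 93 C9 AB E7 BB 93 DF 88 F0 AC B3 AD.

E2 97 8C E3 83 93 C9 AB E7 BB 93 DF 88 F0 AC B3 AD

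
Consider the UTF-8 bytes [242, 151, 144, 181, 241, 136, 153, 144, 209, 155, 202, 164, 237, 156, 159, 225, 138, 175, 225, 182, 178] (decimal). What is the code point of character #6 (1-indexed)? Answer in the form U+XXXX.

Offset 0: leading byte 0xF2 = 11110010 → 4-byte char #1 = F2 97 90 B5.
Offset 4: leading byte 0xF1 = 11110001 → 4-byte char #2 = F1 88 99 90.
Offset 8: leading byte 0xD1 = 11010001 → 2-byte char #3 = D1 9B.
Offset 10: leading byte 0xCA = 11001010 → 2-byte char #4 = CA A4.
Offset 12: leading byte 0xED = 11101101 → 3-byte char #5 = ED 9C 9F.
Offset 15: leading byte 0xE1 = 11100001 → 3-byte char #6 = E1 8A AF.
Leading byte 0xE1 = 11100001 matches 1110xxxx → 3-byte sequence.
Byte 1: 0xE1 = 11100001, payload 0001 (4 bits).
Byte 2: 0x8A = 10001010 (10xxxxxx ✓), payload 001010.
Byte 3: 0xAF = 10101111 (10xxxxxx ✓), payload 101111.
Concatenate: 0001001010101111 = 0x12AF (16 bits → U+12AF).

U+12AF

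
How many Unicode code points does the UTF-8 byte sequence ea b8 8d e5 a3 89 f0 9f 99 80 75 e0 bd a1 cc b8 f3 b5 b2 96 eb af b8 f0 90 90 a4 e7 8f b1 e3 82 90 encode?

11

Byte at offset 0: 0xEA = 11101010 → 3-byte char (#1). Advance 3.
Byte at offset 3: 0xE5 = 11100101 → 3-byte char (#2). Advance 3.
Byte at offset 6: 0xF0 = 11110000 → 4-byte char (#3). Advance 4.
Byte at offset 10: 0x75 = 01110101 → 1-byte char (#4). Advance 1.
Byte at offset 11: 0xE0 = 11100000 → 3-byte char (#5). Advance 3.
Byte at offset 14: 0xCC = 11001100 → 2-byte char (#6). Advance 2.
Byte at offset 16: 0xF3 = 11110011 → 4-byte char (#7). Advance 4.
Byte at offset 20: 0xEB = 11101011 → 3-byte char (#8). Advance 3.
Byte at offset 23: 0xF0 = 11110000 → 4-byte char (#9). Advance 4.
Byte at offset 27: 0xE7 = 11100111 → 3-byte char (#10). Advance 3.
Byte at offset 30: 0xE3 = 11100011 → 3-byte char (#11). Advance 3.
Reached end at offset 33 after 11 code points.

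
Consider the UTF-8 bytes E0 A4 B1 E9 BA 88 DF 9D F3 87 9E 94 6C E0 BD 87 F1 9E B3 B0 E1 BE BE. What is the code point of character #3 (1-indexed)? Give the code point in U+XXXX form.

Offset 0: leading byte 0xE0 = 11100000 → 3-byte char #1 = E0 A4 B1.
Offset 3: leading byte 0xE9 = 11101001 → 3-byte char #2 = E9 BA 88.
Offset 6: leading byte 0xDF = 11011111 → 2-byte char #3 = DF 9D.
Leading byte 0xDF = 11011111 matches 110xxxxx → 2-byte sequence.
Byte 1: 0xDF = 11011111, payload 11111 (5 bits).
Byte 2: 0x9D = 10011101 (10xxxxxx ✓), payload 011101.
Concatenate: 11111011101 = 0x7DD (11 bits → U+07DD).

U+07DD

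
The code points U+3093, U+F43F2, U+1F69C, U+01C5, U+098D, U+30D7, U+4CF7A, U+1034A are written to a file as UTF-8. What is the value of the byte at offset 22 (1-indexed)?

0xBD

1-indexed offset 22 is 0-indexed offset 21.
U+3093 → 3-byte form E3 82 93 at offsets 0–2.
U+F43F2 → 4-byte form F3 B4 8F B2 at offsets 3–6.
U+1F69C → 4-byte form F0 9F 9A 9C at offsets 7–10.
U+01C5 → 2-byte form C7 85 at offsets 11–12.
U+098D → 3-byte form E0 A6 8D at offsets 13–15.
U+30D7 → 3-byte form E3 83 97 at offsets 16–18.
U+4CF7A → 4-byte form F1 8C BD BA at offsets 19–22.
Offset 21 falls in char 7's range; it's byte 3 of F1 8C BD BA = 0xBD.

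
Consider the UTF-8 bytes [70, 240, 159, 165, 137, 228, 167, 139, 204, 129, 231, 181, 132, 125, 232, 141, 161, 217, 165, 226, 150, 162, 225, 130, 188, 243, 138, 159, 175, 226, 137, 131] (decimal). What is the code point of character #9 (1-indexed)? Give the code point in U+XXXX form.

Offset 0: leading byte 0x46 = 01000110 → 1-byte char #1 = 46.
Offset 1: leading byte 0xF0 = 11110000 → 4-byte char #2 = F0 9F A5 89.
Offset 5: leading byte 0xE4 = 11100100 → 3-byte char #3 = E4 A7 8B.
Offset 8: leading byte 0xCC = 11001100 → 2-byte char #4 = CC 81.
Offset 10: leading byte 0xE7 = 11100111 → 3-byte char #5 = E7 B5 84.
Offset 13: leading byte 0x7D = 01111101 → 1-byte char #6 = 7D.
Offset 14: leading byte 0xE8 = 11101000 → 3-byte char #7 = E8 8D A1.
Offset 17: leading byte 0xD9 = 11011001 → 2-byte char #8 = D9 A5.
Offset 19: leading byte 0xE2 = 11100010 → 3-byte char #9 = E2 96 A2.
Leading byte 0xE2 = 11100010 matches 1110xxxx → 3-byte sequence.
Byte 1: 0xE2 = 11100010, payload 0010 (4 bits).
Byte 2: 0x96 = 10010110 (10xxxxxx ✓), payload 010110.
Byte 3: 0xA2 = 10100010 (10xxxxxx ✓), payload 100010.
Concatenate: 0010010110100010 = 0x25A2 (16 bits → U+25A2).

U+25A2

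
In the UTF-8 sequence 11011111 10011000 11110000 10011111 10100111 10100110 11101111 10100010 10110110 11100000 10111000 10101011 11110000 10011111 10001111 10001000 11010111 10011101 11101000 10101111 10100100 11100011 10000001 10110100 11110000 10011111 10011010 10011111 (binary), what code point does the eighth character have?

U+3074

Offset 0: leading byte 0xDF = 11011111 → 2-byte char #1 = DF 98.
Offset 2: leading byte 0xF0 = 11110000 → 4-byte char #2 = F0 9F A7 A6.
Offset 6: leading byte 0xEF = 11101111 → 3-byte char #3 = EF A2 B6.
Offset 9: leading byte 0xE0 = 11100000 → 3-byte char #4 = E0 B8 AB.
Offset 12: leading byte 0xF0 = 11110000 → 4-byte char #5 = F0 9F 8F 88.
Offset 16: leading byte 0xD7 = 11010111 → 2-byte char #6 = D7 9D.
Offset 18: leading byte 0xE8 = 11101000 → 3-byte char #7 = E8 AF A4.
Offset 21: leading byte 0xE3 = 11100011 → 3-byte char #8 = E3 81 B4.
Leading byte 0xE3 = 11100011 matches 1110xxxx → 3-byte sequence.
Byte 1: 0xE3 = 11100011, payload 0011 (4 bits).
Byte 2: 0x81 = 10000001 (10xxxxxx ✓), payload 000001.
Byte 3: 0xB4 = 10110100 (10xxxxxx ✓), payload 110100.
Concatenate: 0011000001110100 = 0x3074 (16 bits → U+3074).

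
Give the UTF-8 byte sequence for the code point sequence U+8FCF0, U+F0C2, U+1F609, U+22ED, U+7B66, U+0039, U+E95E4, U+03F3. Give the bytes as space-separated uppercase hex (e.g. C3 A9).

U+8FCF0: 4-byte form → F2 8F B3 B0.
U+F0C2: 3-byte form → EF 83 82.
U+1F609: 4-byte form → F0 9F 98 89.
U+22ED: 3-byte form → E2 8B AD.
U+7B66: 3-byte form → E7 AD A6.
U+0039: 1-byte form → 39.
U+E95E4: 4-byte form → F3 A9 97 A4.
U+03F3: 2-byte form → CF B3.
Concatenated (24 bytes): F2 8F B3 B0 EF 83 82 F0 9F 98 89 E2 8B AD E7 AD A6 39 F3 A9 97 A4 CF B3.

F2 8F B3 B0 EF 83 82 F0 9F 98 89 E2 8B AD E7 AD A6 39 F3 A9 97 A4 CF B3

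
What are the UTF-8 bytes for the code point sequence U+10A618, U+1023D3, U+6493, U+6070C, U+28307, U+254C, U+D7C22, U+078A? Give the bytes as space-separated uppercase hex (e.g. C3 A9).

U+10A618: 4-byte form → F4 8A 98 98.
U+1023D3: 4-byte form → F4 82 8F 93.
U+6493: 3-byte form → E6 92 93.
U+6070C: 4-byte form → F1 A0 9C 8C.
U+28307: 4-byte form → F0 A8 8C 87.
U+254C: 3-byte form → E2 95 8C.
U+D7C22: 4-byte form → F3 97 B0 A2.
U+078A: 2-byte form → DE 8A.
Concatenated (28 bytes): F4 8A 98 98 F4 82 8F 93 E6 92 93 F1 A0 9C 8C F0 A8 8C 87 E2 95 8C F3 97 B0 A2 DE 8A.

F4 8A 98 98 F4 82 8F 93 E6 92 93 F1 A0 9C 8C F0 A8 8C 87 E2 95 8C F3 97 B0 A2 DE 8A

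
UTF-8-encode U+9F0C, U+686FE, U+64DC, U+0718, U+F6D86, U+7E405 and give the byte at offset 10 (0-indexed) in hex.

0xDC

U+9F0C → 3-byte form E9 BC 8C at offsets 0–2.
U+686FE → 4-byte form F1 A8 9B BE at offsets 3–6.
U+64DC → 3-byte form E6 93 9C at offsets 7–9.
U+0718 → 2-byte form DC 98 at offsets 10–11.
Offset 10 falls in char 4's range; it's byte 1 of DC 98 = 0xDC.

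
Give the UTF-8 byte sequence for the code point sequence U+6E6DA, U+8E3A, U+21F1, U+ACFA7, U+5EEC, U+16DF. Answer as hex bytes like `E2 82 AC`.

U+6E6DA: 4-byte form → F1 AE 9B 9A.
U+8E3A: 3-byte form → E8 B8 BA.
U+21F1: 3-byte form → E2 87 B1.
U+ACFA7: 4-byte form → F2 AC BE A7.
U+5EEC: 3-byte form → E5 BB AC.
U+16DF: 3-byte form → E1 9B 9F.
Concatenated (20 bytes): F1 AE 9B 9A E8 B8 BA E2 87 B1 F2 AC BE A7 E5 BB AC E1 9B 9F.

F1 AE 9B 9A E8 B8 BA E2 87 B1 F2 AC BE A7 E5 BB AC E1 9B 9F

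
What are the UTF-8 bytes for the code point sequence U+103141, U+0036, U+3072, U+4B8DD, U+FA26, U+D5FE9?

U+103141: 4-byte form → F4 83 85 81.
U+0036: 1-byte form → 36.
U+3072: 3-byte form → E3 81 B2.
U+4B8DD: 4-byte form → F1 8B A3 9D.
U+FA26: 3-byte form → EF A8 A6.
U+D5FE9: 4-byte form → F3 95 BF A9.
Concatenated (19 bytes): F4 83 85 81 36 E3 81 B2 F1 8B A3 9D EF A8 A6 F3 95 BF A9.

F4 83 85 81 36 E3 81 B2 F1 8B A3 9D EF A8 A6 F3 95 BF A9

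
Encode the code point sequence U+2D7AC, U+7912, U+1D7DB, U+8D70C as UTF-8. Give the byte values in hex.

U+2D7AC: 4-byte form → F0 AD 9E AC.
U+7912: 3-byte form → E7 A4 92.
U+1D7DB: 4-byte form → F0 9D 9F 9B.
U+8D70C: 4-byte form → F2 8D 9C 8C.
Concatenated (15 bytes): F0 AD 9E AC E7 A4 92 F0 9D 9F 9B F2 8D 9C 8C.

F0 AD 9E AC E7 A4 92 F0 9D 9F 9B F2 8D 9C 8C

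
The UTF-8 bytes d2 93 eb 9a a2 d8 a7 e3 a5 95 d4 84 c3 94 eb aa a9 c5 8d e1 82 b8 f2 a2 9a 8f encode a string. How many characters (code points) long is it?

Byte at offset 0: 0xD2 = 11010010 → 2-byte char (#1). Advance 2.
Byte at offset 2: 0xEB = 11101011 → 3-byte char (#2). Advance 3.
Byte at offset 5: 0xD8 = 11011000 → 2-byte char (#3). Advance 2.
Byte at offset 7: 0xE3 = 11100011 → 3-byte char (#4). Advance 3.
Byte at offset 10: 0xD4 = 11010100 → 2-byte char (#5). Advance 2.
Byte at offset 12: 0xC3 = 11000011 → 2-byte char (#6). Advance 2.
Byte at offset 14: 0xEB = 11101011 → 3-byte char (#7). Advance 3.
Byte at offset 17: 0xC5 = 11000101 → 2-byte char (#8). Advance 2.
Byte at offset 19: 0xE1 = 11100001 → 3-byte char (#9). Advance 3.
Byte at offset 22: 0xF2 = 11110010 → 4-byte char (#10). Advance 4.
Reached end at offset 26 after 10 code points.

10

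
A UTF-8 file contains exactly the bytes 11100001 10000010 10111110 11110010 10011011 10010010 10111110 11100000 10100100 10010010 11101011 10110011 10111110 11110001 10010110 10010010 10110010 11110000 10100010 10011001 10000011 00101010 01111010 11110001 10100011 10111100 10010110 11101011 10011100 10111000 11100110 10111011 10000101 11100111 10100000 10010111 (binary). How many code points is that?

Byte at offset 0: 0xE1 = 11100001 → 3-byte char (#1). Advance 3.
Byte at offset 3: 0xF2 = 11110010 → 4-byte char (#2). Advance 4.
Byte at offset 7: 0xE0 = 11100000 → 3-byte char (#3). Advance 3.
Byte at offset 10: 0xEB = 11101011 → 3-byte char (#4). Advance 3.
Byte at offset 13: 0xF1 = 11110001 → 4-byte char (#5). Advance 4.
Byte at offset 17: 0xF0 = 11110000 → 4-byte char (#6). Advance 4.
Byte at offset 21: 0x2A = 00101010 → 1-byte char (#7). Advance 1.
Byte at offset 22: 0x7A = 01111010 → 1-byte char (#8). Advance 1.
Byte at offset 23: 0xF1 = 11110001 → 4-byte char (#9). Advance 4.
Byte at offset 27: 0xEB = 11101011 → 3-byte char (#10). Advance 3.
Byte at offset 30: 0xE6 = 11100110 → 3-byte char (#11). Advance 3.
Byte at offset 33: 0xE7 = 11100111 → 3-byte char (#12). Advance 3.
Reached end at offset 36 after 12 code points.

12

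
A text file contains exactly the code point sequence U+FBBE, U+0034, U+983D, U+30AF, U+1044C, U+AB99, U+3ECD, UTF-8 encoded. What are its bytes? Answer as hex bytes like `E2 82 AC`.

U+FBBE: 3-byte form → EF AE BE.
U+0034: 1-byte form → 34.
U+983D: 3-byte form → E9 A0 BD.
U+30AF: 3-byte form → E3 82 AF.
U+1044C: 4-byte form → F0 90 91 8C.
U+AB99: 3-byte form → EA AE 99.
U+3ECD: 3-byte form → E3 BB 8D.
Concatenated (20 bytes): EF AE BE 34 E9 A0 BD E3 82 AF F0 90 91 8C EA AE 99 E3 BB 8D.

EF AE BE 34 E9 A0 BD E3 82 AF F0 90 91 8C EA AE 99 E3 BB 8D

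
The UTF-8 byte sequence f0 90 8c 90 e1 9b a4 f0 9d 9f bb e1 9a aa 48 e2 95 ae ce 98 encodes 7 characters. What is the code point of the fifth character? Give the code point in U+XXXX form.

U+0048

Offset 0: leading byte 0xF0 = 11110000 → 4-byte char #1 = F0 90 8C 90.
Offset 4: leading byte 0xE1 = 11100001 → 3-byte char #2 = E1 9B A4.
Offset 7: leading byte 0xF0 = 11110000 → 4-byte char #3 = F0 9D 9F BB.
Offset 11: leading byte 0xE1 = 11100001 → 3-byte char #4 = E1 9A AA.
Offset 14: leading byte 0x48 = 01001000 → 1-byte char #5 = 48.
Leading byte 0x48 = 01001000 matches 0xxxxxxx → 1-byte sequence.
Byte 1: 0x48 = 01001000, payload 1001000 (7 bits).
Concatenate: 1001000 = 0x48 (7 bits → U+0048).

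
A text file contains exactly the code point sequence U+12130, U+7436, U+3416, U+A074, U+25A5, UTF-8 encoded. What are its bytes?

F0 92 84 B0 E7 90 B6 E3 90 96 EA 81 B4 E2 96 A5

U+12130: 4-byte form → F0 92 84 B0.
U+7436: 3-byte form → E7 90 B6.
U+3416: 3-byte form → E3 90 96.
U+A074: 3-byte form → EA 81 B4.
U+25A5: 3-byte form → E2 96 A5.
Concatenated (16 bytes): F0 92 84 B0 E7 90 B6 E3 90 96 EA 81 B4 E2 96 A5.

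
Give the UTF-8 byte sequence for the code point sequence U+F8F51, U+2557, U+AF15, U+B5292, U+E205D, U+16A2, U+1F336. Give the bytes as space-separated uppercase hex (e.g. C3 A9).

F3 B8 BD 91 E2 95 97 EA BC 95 F2 B5 8A 92 F3 A2 81 9D E1 9A A2 F0 9F 8C B6

U+F8F51: 4-byte form → F3 B8 BD 91.
U+2557: 3-byte form → E2 95 97.
U+AF15: 3-byte form → EA BC 95.
U+B5292: 4-byte form → F2 B5 8A 92.
U+E205D: 4-byte form → F3 A2 81 9D.
U+16A2: 3-byte form → E1 9A A2.
U+1F336: 4-byte form → F0 9F 8C B6.
Concatenated (25 bytes): F3 B8 BD 91 E2 95 97 EA BC 95 F2 B5 8A 92 F3 A2 81 9D E1 9A A2 F0 9F 8C B6.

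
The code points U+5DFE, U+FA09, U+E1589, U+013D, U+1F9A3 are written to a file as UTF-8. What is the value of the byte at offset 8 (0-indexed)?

0x96

U+5DFE → 3-byte form E5 B7 BE at offsets 0–2.
U+FA09 → 3-byte form EF A8 89 at offsets 3–5.
U+E1589 → 4-byte form F3 A1 96 89 at offsets 6–9.
Offset 8 falls in char 3's range; it's byte 3 of F3 A1 96 89 = 0x96.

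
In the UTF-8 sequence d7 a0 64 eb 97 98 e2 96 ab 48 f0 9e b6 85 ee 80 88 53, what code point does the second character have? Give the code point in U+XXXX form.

Offset 0: leading byte 0xD7 = 11010111 → 2-byte char #1 = D7 A0.
Offset 2: leading byte 0x64 = 01100100 → 1-byte char #2 = 64.
Leading byte 0x64 = 01100100 matches 0xxxxxxx → 1-byte sequence.
Byte 1: 0x64 = 01100100, payload 1100100 (7 bits).
Concatenate: 1100100 = 0x64 (7 bits → U+0064).

U+0064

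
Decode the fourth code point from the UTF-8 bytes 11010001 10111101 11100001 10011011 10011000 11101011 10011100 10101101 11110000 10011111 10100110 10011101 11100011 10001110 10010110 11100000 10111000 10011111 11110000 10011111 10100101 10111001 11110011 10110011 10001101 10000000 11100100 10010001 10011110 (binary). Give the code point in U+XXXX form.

Offset 0: leading byte 0xD1 = 11010001 → 2-byte char #1 = D1 BD.
Offset 2: leading byte 0xE1 = 11100001 → 3-byte char #2 = E1 9B 98.
Offset 5: leading byte 0xEB = 11101011 → 3-byte char #3 = EB 9C AD.
Offset 8: leading byte 0xF0 = 11110000 → 4-byte char #4 = F0 9F A6 9D.
Leading byte 0xF0 = 11110000 matches 11110xxx → 4-byte sequence.
Byte 1: 0xF0 = 11110000, payload 000 (3 bits).
Byte 2: 0x9F = 10011111 (10xxxxxx ✓), payload 011111.
Byte 3: 0xA6 = 10100110 (10xxxxxx ✓), payload 100110.
Byte 4: 0x9D = 10011101 (10xxxxxx ✓), payload 011101.
Concatenate: 000011111100110011101 = 0x1F99D (21 bits → U+1F99D).

U+1F99D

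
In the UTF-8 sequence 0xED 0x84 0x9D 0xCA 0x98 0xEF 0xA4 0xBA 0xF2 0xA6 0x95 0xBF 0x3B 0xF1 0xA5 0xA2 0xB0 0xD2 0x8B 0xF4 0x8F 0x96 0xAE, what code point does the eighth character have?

U+10F5AE

Offset 0: leading byte 0xED = 11101101 → 3-byte char #1 = ED 84 9D.
Offset 3: leading byte 0xCA = 11001010 → 2-byte char #2 = CA 98.
Offset 5: leading byte 0xEF = 11101111 → 3-byte char #3 = EF A4 BA.
Offset 8: leading byte 0xF2 = 11110010 → 4-byte char #4 = F2 A6 95 BF.
Offset 12: leading byte 0x3B = 00111011 → 1-byte char #5 = 3B.
Offset 13: leading byte 0xF1 = 11110001 → 4-byte char #6 = F1 A5 A2 B0.
Offset 17: leading byte 0xD2 = 11010010 → 2-byte char #7 = D2 8B.
Offset 19: leading byte 0xF4 = 11110100 → 4-byte char #8 = F4 8F 96 AE.
Leading byte 0xF4 = 11110100 matches 11110xxx → 4-byte sequence.
Byte 1: 0xF4 = 11110100, payload 100 (3 bits).
Byte 2: 0x8F = 10001111 (10xxxxxx ✓), payload 001111.
Byte 3: 0x96 = 10010110 (10xxxxxx ✓), payload 010110.
Byte 4: 0xAE = 10101110 (10xxxxxx ✓), payload 101110.
Concatenate: 100001111010110101110 = 0x10F5AE (21 bits → U+10F5AE).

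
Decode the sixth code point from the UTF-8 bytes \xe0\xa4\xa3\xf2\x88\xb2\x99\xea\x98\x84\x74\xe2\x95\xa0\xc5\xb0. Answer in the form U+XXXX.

Offset 0: leading byte 0xE0 = 11100000 → 3-byte char #1 = E0 A4 A3.
Offset 3: leading byte 0xF2 = 11110010 → 4-byte char #2 = F2 88 B2 99.
Offset 7: leading byte 0xEA = 11101010 → 3-byte char #3 = EA 98 84.
Offset 10: leading byte 0x74 = 01110100 → 1-byte char #4 = 74.
Offset 11: leading byte 0xE2 = 11100010 → 3-byte char #5 = E2 95 A0.
Offset 14: leading byte 0xC5 = 11000101 → 2-byte char #6 = C5 B0.
Leading byte 0xC5 = 11000101 matches 110xxxxx → 2-byte sequence.
Byte 1: 0xC5 = 11000101, payload 00101 (5 bits).
Byte 2: 0xB0 = 10110000 (10xxxxxx ✓), payload 110000.
Concatenate: 00101110000 = 0x170 (11 bits → U+0170).

U+0170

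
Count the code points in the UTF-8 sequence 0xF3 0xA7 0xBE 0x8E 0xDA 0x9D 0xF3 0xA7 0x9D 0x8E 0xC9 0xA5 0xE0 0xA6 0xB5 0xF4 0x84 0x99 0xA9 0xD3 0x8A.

Byte at offset 0: 0xF3 = 11110011 → 4-byte char (#1). Advance 4.
Byte at offset 4: 0xDA = 11011010 → 2-byte char (#2). Advance 2.
Byte at offset 6: 0xF3 = 11110011 → 4-byte char (#3). Advance 4.
Byte at offset 10: 0xC9 = 11001001 → 2-byte char (#4). Advance 2.
Byte at offset 12: 0xE0 = 11100000 → 3-byte char (#5). Advance 3.
Byte at offset 15: 0xF4 = 11110100 → 4-byte char (#6). Advance 4.
Byte at offset 19: 0xD3 = 11010011 → 2-byte char (#7). Advance 2.
Reached end at offset 21 after 7 code points.

7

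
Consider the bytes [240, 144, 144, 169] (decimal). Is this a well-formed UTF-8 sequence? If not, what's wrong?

Leading byte 0xF0 = 11110000 → 4-byte form.
Continuation bytes 0x90=10010000, 0x90=10010000, 0xA9=10101001 all match 10xxxxxx.
Decoded value 0x10429 is ≥ 0x10000 (shortest form) and not a surrogate.

valid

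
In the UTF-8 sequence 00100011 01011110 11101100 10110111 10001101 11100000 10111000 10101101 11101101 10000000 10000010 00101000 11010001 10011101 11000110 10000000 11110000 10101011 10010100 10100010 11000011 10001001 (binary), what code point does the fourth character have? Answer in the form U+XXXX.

Offset 0: leading byte 0x23 = 00100011 → 1-byte char #1 = 23.
Offset 1: leading byte 0x5E = 01011110 → 1-byte char #2 = 5E.
Offset 2: leading byte 0xEC = 11101100 → 3-byte char #3 = EC B7 8D.
Offset 5: leading byte 0xE0 = 11100000 → 3-byte char #4 = E0 B8 AD.
Leading byte 0xE0 = 11100000 matches 1110xxxx → 3-byte sequence.
Byte 1: 0xE0 = 11100000, payload 0000 (4 bits).
Byte 2: 0xB8 = 10111000 (10xxxxxx ✓), payload 111000.
Byte 3: 0xAD = 10101101 (10xxxxxx ✓), payload 101101.
Concatenate: 0000111000101101 = 0xE2D (16 bits → U+0E2D).

U+0E2D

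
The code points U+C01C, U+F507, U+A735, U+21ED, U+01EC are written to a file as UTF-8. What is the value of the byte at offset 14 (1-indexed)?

0xAC

1-indexed offset 14 is 0-indexed offset 13.
U+C01C → 3-byte form EC 80 9C at offsets 0–2.
U+F507 → 3-byte form EF 94 87 at offsets 3–5.
U+A735 → 3-byte form EA 9C B5 at offsets 6–8.
U+21ED → 3-byte form E2 87 AD at offsets 9–11.
U+01EC → 2-byte form C7 AC at offsets 12–13.
Offset 13 falls in char 5's range; it's byte 2 of C7 AC = 0xAC.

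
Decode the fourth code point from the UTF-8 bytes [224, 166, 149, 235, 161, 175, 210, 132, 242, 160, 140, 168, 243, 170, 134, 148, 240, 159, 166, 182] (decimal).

U+A0328

Offset 0: leading byte 0xE0 = 11100000 → 3-byte char #1 = E0 A6 95.
Offset 3: leading byte 0xEB = 11101011 → 3-byte char #2 = EB A1 AF.
Offset 6: leading byte 0xD2 = 11010010 → 2-byte char #3 = D2 84.
Offset 8: leading byte 0xF2 = 11110010 → 4-byte char #4 = F2 A0 8C A8.
Leading byte 0xF2 = 11110010 matches 11110xxx → 4-byte sequence.
Byte 1: 0xF2 = 11110010, payload 010 (3 bits).
Byte 2: 0xA0 = 10100000 (10xxxxxx ✓), payload 100000.
Byte 3: 0x8C = 10001100 (10xxxxxx ✓), payload 001100.
Byte 4: 0xA8 = 10101000 (10xxxxxx ✓), payload 101000.
Concatenate: 010100000001100101000 = 0xA0328 (21 bits → U+A0328).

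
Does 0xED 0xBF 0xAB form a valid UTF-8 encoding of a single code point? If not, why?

Structurally a 3-byte sequence; payload = 0xDFEB.
But 0xDFEB is in U+D800–U+DFFF, the surrogate range. Surrogates are not Unicode scalar values and are forbidden in UTF-8.

invalid (encodes a surrogate (U+D800–U+DFFF))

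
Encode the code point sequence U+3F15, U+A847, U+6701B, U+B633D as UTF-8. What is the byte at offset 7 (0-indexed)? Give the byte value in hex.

U+3F15 → 3-byte form E3 BC 95 at offsets 0–2.
U+A847 → 3-byte form EA A1 87 at offsets 3–5.
U+6701B → 4-byte form F1 A7 80 9B at offsets 6–9.
Offset 7 falls in char 3's range; it's byte 2 of F1 A7 80 9B = 0xA7.

0xA7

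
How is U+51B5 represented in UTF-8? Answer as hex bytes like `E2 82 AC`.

U+51B5 = 0x51B5 = 20917 decimal. In range U+0800–U+FFFF → 3-byte form: 1110xxxx 10xxxxxx 10xxxxxx.
Binary (16 bits): 0101000110110101.
Split 4+6+6: 0101 | 000110 | 110101.
Byte 1: 11100101 = 0xE5.
Byte 2: 10000110 = 0x86.
Byte 3: 10110101 = 0xB5.

E5 86 B5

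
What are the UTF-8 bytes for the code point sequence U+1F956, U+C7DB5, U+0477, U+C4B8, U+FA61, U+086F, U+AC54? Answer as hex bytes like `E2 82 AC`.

F0 9F A5 96 F3 87 B6 B5 D1 B7 EC 92 B8 EF A9 A1 E0 A1 AF EA B1 94

U+1F956: 4-byte form → F0 9F A5 96.
U+C7DB5: 4-byte form → F3 87 B6 B5.
U+0477: 2-byte form → D1 B7.
U+C4B8: 3-byte form → EC 92 B8.
U+FA61: 3-byte form → EF A9 A1.
U+086F: 3-byte form → E0 A1 AF.
U+AC54: 3-byte form → EA B1 94.
Concatenated (22 bytes): F0 9F A5 96 F3 87 B6 B5 D1 B7 EC 92 B8 EF A9 A1 E0 A1 AF EA B1 94.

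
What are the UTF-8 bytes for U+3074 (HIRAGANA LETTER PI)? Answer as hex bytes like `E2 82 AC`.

E3 81 B4

U+3074 = 0x3074 = 12404 decimal. In range U+0800–U+FFFF → 3-byte form: 1110xxxx 10xxxxxx 10xxxxxx.
Binary (16 bits): 0011000001110100.
Split 4+6+6: 0011 | 000001 | 110100.
Byte 1: 11100011 = 0xE3.
Byte 2: 10000001 = 0x81.
Byte 3: 10110100 = 0xB4.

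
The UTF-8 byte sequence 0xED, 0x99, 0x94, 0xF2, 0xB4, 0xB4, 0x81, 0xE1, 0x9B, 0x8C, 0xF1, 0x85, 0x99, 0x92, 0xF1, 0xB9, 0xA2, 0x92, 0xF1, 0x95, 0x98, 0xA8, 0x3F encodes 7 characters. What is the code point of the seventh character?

Offset 0: leading byte 0xED = 11101101 → 3-byte char #1 = ED 99 94.
Offset 3: leading byte 0xF2 = 11110010 → 4-byte char #2 = F2 B4 B4 81.
Offset 7: leading byte 0xE1 = 11100001 → 3-byte char #3 = E1 9B 8C.
Offset 10: leading byte 0xF1 = 11110001 → 4-byte char #4 = F1 85 99 92.
Offset 14: leading byte 0xF1 = 11110001 → 4-byte char #5 = F1 B9 A2 92.
Offset 18: leading byte 0xF1 = 11110001 → 4-byte char #6 = F1 95 98 A8.
Offset 22: leading byte 0x3F = 00111111 → 1-byte char #7 = 3F.
Leading byte 0x3F = 00111111 matches 0xxxxxxx → 1-byte sequence.
Byte 1: 0x3F = 00111111, payload 0111111 (7 bits).
Concatenate: 0111111 = 0x3F (7 bits → U+003F).

U+003F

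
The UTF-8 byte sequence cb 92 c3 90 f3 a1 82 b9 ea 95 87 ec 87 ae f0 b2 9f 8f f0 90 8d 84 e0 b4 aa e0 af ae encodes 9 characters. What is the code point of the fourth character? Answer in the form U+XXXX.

Offset 0: leading byte 0xCB = 11001011 → 2-byte char #1 = CB 92.
Offset 2: leading byte 0xC3 = 11000011 → 2-byte char #2 = C3 90.
Offset 4: leading byte 0xF3 = 11110011 → 4-byte char #3 = F3 A1 82 B9.
Offset 8: leading byte 0xEA = 11101010 → 3-byte char #4 = EA 95 87.
Leading byte 0xEA = 11101010 matches 1110xxxx → 3-byte sequence.
Byte 1: 0xEA = 11101010, payload 1010 (4 bits).
Byte 2: 0x95 = 10010101 (10xxxxxx ✓), payload 010101.
Byte 3: 0x87 = 10000111 (10xxxxxx ✓), payload 000111.
Concatenate: 1010010101000111 = 0xA547 (16 bits → U+A547).

U+A547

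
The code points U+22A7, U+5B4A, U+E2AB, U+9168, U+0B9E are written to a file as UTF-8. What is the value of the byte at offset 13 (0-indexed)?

0xAE

U+22A7 → 3-byte form E2 8A A7 at offsets 0–2.
U+5B4A → 3-byte form E5 AD 8A at offsets 3–5.
U+E2AB → 3-byte form EE 8A AB at offsets 6–8.
U+9168 → 3-byte form E9 85 A8 at offsets 9–11.
U+0B9E → 3-byte form E0 AE 9E at offsets 12–14.
Offset 13 falls in char 5's range; it's byte 2 of E0 AE 9E = 0xAE.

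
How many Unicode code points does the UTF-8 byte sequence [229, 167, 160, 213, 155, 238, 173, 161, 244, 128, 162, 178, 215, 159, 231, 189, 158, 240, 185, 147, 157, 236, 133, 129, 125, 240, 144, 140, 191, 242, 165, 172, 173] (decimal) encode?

Byte at offset 0: 0xE5 = 11100101 → 3-byte char (#1). Advance 3.
Byte at offset 3: 0xD5 = 11010101 → 2-byte char (#2). Advance 2.
Byte at offset 5: 0xEE = 11101110 → 3-byte char (#3). Advance 3.
Byte at offset 8: 0xF4 = 11110100 → 4-byte char (#4). Advance 4.
Byte at offset 12: 0xD7 = 11010111 → 2-byte char (#5). Advance 2.
Byte at offset 14: 0xE7 = 11100111 → 3-byte char (#6). Advance 3.
Byte at offset 17: 0xF0 = 11110000 → 4-byte char (#7). Advance 4.
Byte at offset 21: 0xEC = 11101100 → 3-byte char (#8). Advance 3.
Byte at offset 24: 0x7D = 01111101 → 1-byte char (#9). Advance 1.
Byte at offset 25: 0xF0 = 11110000 → 4-byte char (#10). Advance 4.
Byte at offset 29: 0xF2 = 11110010 → 4-byte char (#11). Advance 4.
Reached end at offset 33 after 11 code points.

11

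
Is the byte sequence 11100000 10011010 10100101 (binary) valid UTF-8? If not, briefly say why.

Leading byte 0xE0 = 11100000 → 3-byte form.
Continuation bytes all match 10xxxxxx. Payload decodes to 0x6A5.
But 0x6A5 < 0x800, the minimum for a 3-byte sequence — this is an overlong encoding.

invalid (overlong encoding)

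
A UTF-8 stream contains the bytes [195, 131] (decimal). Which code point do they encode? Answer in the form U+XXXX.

U+00C3

Leading byte 0xC3 = 11000011 matches 110xxxxx → 2-byte sequence.
Byte 1: 0xC3 = 11000011, payload 00011 (5 bits).
Byte 2: 0x83 = 10000011 (10xxxxxx ✓), payload 000011.
Concatenate: 00011000011 = 0xC3 (11 bits → U+00C3).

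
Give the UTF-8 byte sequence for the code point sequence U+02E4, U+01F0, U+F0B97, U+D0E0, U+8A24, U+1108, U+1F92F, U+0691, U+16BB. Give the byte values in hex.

CB A4 C7 B0 F3 B0 AE 97 ED 83 A0 E8 A8 A4 E1 84 88 F0 9F A4 AF DA 91 E1 9A BB

U+02E4: 2-byte form → CB A4.
U+01F0: 2-byte form → C7 B0.
U+F0B97: 4-byte form → F3 B0 AE 97.
U+D0E0: 3-byte form → ED 83 A0.
U+8A24: 3-byte form → E8 A8 A4.
U+1108: 3-byte form → E1 84 88.
U+1F92F: 4-byte form → F0 9F A4 AF.
U+0691: 2-byte form → DA 91.
U+16BB: 3-byte form → E1 9A BB.
Concatenated (26 bytes): CB A4 C7 B0 F3 B0 AE 97 ED 83 A0 E8 A8 A4 E1 84 88 F0 9F A4 AF DA 91 E1 9A BB.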